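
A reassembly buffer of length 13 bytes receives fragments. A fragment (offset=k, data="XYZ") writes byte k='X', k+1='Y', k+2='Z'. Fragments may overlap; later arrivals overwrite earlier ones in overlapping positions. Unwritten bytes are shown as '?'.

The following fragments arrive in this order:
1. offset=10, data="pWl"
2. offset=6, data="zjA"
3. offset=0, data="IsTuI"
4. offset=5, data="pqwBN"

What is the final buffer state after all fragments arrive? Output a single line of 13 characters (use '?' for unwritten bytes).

Fragment 1: offset=10 data="pWl" -> buffer=??????????pWl
Fragment 2: offset=6 data="zjA" -> buffer=??????zjA?pWl
Fragment 3: offset=0 data="IsTuI" -> buffer=IsTuI?zjA?pWl
Fragment 4: offset=5 data="pqwBN" -> buffer=IsTuIpqwBNpWl

Answer: IsTuIpqwBNpWl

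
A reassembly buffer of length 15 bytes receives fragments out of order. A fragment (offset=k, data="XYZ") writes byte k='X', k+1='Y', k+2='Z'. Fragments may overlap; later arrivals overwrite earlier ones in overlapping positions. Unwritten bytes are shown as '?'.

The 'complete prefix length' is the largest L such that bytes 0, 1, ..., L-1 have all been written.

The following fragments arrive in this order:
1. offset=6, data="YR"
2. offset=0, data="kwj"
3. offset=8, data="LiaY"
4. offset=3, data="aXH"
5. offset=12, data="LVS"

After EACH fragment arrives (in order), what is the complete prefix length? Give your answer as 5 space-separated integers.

Answer: 0 3 3 12 15

Derivation:
Fragment 1: offset=6 data="YR" -> buffer=??????YR??????? -> prefix_len=0
Fragment 2: offset=0 data="kwj" -> buffer=kwj???YR??????? -> prefix_len=3
Fragment 3: offset=8 data="LiaY" -> buffer=kwj???YRLiaY??? -> prefix_len=3
Fragment 4: offset=3 data="aXH" -> buffer=kwjaXHYRLiaY??? -> prefix_len=12
Fragment 5: offset=12 data="LVS" -> buffer=kwjaXHYRLiaYLVS -> prefix_len=15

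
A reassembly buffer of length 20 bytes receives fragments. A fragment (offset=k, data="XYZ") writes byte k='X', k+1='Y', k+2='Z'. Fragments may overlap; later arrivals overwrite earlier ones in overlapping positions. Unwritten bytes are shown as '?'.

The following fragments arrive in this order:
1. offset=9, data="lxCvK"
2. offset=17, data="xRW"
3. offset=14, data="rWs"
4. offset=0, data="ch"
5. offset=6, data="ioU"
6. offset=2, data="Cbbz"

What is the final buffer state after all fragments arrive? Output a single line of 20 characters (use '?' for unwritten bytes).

Fragment 1: offset=9 data="lxCvK" -> buffer=?????????lxCvK??????
Fragment 2: offset=17 data="xRW" -> buffer=?????????lxCvK???xRW
Fragment 3: offset=14 data="rWs" -> buffer=?????????lxCvKrWsxRW
Fragment 4: offset=0 data="ch" -> buffer=ch???????lxCvKrWsxRW
Fragment 5: offset=6 data="ioU" -> buffer=ch????ioUlxCvKrWsxRW
Fragment 6: offset=2 data="Cbbz" -> buffer=chCbbzioUlxCvKrWsxRW

Answer: chCbbzioUlxCvKrWsxRW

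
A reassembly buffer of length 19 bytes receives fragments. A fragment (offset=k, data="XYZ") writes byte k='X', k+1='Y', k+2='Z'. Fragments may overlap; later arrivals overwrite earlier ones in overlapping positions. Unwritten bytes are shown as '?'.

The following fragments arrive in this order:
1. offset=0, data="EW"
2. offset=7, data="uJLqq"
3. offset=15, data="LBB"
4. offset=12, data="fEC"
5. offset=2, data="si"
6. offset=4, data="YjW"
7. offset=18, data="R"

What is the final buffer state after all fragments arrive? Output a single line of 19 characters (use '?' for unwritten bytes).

Fragment 1: offset=0 data="EW" -> buffer=EW?????????????????
Fragment 2: offset=7 data="uJLqq" -> buffer=EW?????uJLqq???????
Fragment 3: offset=15 data="LBB" -> buffer=EW?????uJLqq???LBB?
Fragment 4: offset=12 data="fEC" -> buffer=EW?????uJLqqfECLBB?
Fragment 5: offset=2 data="si" -> buffer=EWsi???uJLqqfECLBB?
Fragment 6: offset=4 data="YjW" -> buffer=EWsiYjWuJLqqfECLBB?
Fragment 7: offset=18 data="R" -> buffer=EWsiYjWuJLqqfECLBBR

Answer: EWsiYjWuJLqqfECLBBR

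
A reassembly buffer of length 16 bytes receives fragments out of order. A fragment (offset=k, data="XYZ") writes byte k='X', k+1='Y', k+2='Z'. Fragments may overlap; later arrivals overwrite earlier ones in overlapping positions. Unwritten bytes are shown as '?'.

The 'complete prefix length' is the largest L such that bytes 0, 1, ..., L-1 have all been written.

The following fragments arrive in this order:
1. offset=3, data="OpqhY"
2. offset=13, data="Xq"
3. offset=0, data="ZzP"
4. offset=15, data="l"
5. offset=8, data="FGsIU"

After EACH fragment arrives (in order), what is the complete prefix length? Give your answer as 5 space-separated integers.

Fragment 1: offset=3 data="OpqhY" -> buffer=???OpqhY???????? -> prefix_len=0
Fragment 2: offset=13 data="Xq" -> buffer=???OpqhY?????Xq? -> prefix_len=0
Fragment 3: offset=0 data="ZzP" -> buffer=ZzPOpqhY?????Xq? -> prefix_len=8
Fragment 4: offset=15 data="l" -> buffer=ZzPOpqhY?????Xql -> prefix_len=8
Fragment 5: offset=8 data="FGsIU" -> buffer=ZzPOpqhYFGsIUXql -> prefix_len=16

Answer: 0 0 8 8 16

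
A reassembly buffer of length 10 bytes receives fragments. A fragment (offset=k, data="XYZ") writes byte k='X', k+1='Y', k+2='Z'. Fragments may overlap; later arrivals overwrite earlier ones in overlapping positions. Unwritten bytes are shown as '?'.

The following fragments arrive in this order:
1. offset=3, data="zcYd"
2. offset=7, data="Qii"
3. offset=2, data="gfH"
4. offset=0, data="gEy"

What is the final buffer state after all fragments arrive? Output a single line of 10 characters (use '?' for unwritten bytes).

Answer: gEyfHYdQii

Derivation:
Fragment 1: offset=3 data="zcYd" -> buffer=???zcYd???
Fragment 2: offset=7 data="Qii" -> buffer=???zcYdQii
Fragment 3: offset=2 data="gfH" -> buffer=??gfHYdQii
Fragment 4: offset=0 data="gEy" -> buffer=gEyfHYdQii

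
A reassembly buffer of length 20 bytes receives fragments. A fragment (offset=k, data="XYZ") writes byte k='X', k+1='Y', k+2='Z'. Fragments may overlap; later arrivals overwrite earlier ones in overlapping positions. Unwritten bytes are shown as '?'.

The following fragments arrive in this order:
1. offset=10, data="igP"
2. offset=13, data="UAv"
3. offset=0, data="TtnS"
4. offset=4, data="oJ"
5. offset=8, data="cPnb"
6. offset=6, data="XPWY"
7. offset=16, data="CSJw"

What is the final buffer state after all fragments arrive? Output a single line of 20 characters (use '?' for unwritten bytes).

Answer: TtnSoJXPWYnbPUAvCSJw

Derivation:
Fragment 1: offset=10 data="igP" -> buffer=??????????igP???????
Fragment 2: offset=13 data="UAv" -> buffer=??????????igPUAv????
Fragment 3: offset=0 data="TtnS" -> buffer=TtnS??????igPUAv????
Fragment 4: offset=4 data="oJ" -> buffer=TtnSoJ????igPUAv????
Fragment 5: offset=8 data="cPnb" -> buffer=TtnSoJ??cPnbPUAv????
Fragment 6: offset=6 data="XPWY" -> buffer=TtnSoJXPWYnbPUAv????
Fragment 7: offset=16 data="CSJw" -> buffer=TtnSoJXPWYnbPUAvCSJw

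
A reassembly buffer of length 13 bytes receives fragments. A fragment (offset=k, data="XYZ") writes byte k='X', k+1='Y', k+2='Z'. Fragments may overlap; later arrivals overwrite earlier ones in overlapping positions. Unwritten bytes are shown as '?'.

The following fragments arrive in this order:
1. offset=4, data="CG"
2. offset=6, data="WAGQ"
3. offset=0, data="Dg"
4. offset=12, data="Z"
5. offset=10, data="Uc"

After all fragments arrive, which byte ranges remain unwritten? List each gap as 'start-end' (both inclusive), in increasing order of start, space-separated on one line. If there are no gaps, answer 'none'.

Answer: 2-3

Derivation:
Fragment 1: offset=4 len=2
Fragment 2: offset=6 len=4
Fragment 3: offset=0 len=2
Fragment 4: offset=12 len=1
Fragment 5: offset=10 len=2
Gaps: 2-3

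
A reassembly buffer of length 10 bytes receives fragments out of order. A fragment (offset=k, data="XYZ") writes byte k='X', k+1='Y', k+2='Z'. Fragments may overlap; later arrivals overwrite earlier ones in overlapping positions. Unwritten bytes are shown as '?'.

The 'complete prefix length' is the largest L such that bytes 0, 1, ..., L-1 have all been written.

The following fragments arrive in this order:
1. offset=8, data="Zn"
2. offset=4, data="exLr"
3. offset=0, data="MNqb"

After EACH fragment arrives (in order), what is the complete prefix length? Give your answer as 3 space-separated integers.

Fragment 1: offset=8 data="Zn" -> buffer=????????Zn -> prefix_len=0
Fragment 2: offset=4 data="exLr" -> buffer=????exLrZn -> prefix_len=0
Fragment 3: offset=0 data="MNqb" -> buffer=MNqbexLrZn -> prefix_len=10

Answer: 0 0 10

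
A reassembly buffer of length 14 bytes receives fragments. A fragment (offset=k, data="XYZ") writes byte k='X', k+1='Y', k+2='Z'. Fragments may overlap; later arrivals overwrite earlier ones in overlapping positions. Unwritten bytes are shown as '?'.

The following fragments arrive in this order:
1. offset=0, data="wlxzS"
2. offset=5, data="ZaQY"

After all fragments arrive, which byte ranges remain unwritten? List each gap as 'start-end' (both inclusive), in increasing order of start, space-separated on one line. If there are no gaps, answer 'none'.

Fragment 1: offset=0 len=5
Fragment 2: offset=5 len=4
Gaps: 9-13

Answer: 9-13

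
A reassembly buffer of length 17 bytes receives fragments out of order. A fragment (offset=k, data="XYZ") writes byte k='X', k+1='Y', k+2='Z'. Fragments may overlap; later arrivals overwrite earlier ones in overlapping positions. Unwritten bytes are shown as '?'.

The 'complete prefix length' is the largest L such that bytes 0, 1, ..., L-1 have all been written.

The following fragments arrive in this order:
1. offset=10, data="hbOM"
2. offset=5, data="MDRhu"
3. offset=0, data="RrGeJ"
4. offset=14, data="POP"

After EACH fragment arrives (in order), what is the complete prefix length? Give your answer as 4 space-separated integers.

Fragment 1: offset=10 data="hbOM" -> buffer=??????????hbOM??? -> prefix_len=0
Fragment 2: offset=5 data="MDRhu" -> buffer=?????MDRhuhbOM??? -> prefix_len=0
Fragment 3: offset=0 data="RrGeJ" -> buffer=RrGeJMDRhuhbOM??? -> prefix_len=14
Fragment 4: offset=14 data="POP" -> buffer=RrGeJMDRhuhbOMPOP -> prefix_len=17

Answer: 0 0 14 17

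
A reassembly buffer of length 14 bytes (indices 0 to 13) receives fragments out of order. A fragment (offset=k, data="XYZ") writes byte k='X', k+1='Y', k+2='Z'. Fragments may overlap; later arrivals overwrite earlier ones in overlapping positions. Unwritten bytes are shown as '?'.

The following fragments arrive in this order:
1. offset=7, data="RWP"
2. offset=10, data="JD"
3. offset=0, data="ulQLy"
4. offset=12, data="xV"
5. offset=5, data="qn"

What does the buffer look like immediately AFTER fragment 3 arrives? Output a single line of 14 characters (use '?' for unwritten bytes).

Answer: ulQLy??RWPJD??

Derivation:
Fragment 1: offset=7 data="RWP" -> buffer=???????RWP????
Fragment 2: offset=10 data="JD" -> buffer=???????RWPJD??
Fragment 3: offset=0 data="ulQLy" -> buffer=ulQLy??RWPJD??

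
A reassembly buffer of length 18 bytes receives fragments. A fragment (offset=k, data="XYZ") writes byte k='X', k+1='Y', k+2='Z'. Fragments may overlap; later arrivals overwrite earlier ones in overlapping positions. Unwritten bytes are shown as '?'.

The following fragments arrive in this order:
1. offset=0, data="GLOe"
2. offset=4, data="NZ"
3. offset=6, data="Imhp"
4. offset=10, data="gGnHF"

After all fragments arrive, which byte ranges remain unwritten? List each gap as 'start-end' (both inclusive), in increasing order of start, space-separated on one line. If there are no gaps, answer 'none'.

Fragment 1: offset=0 len=4
Fragment 2: offset=4 len=2
Fragment 3: offset=6 len=4
Fragment 4: offset=10 len=5
Gaps: 15-17

Answer: 15-17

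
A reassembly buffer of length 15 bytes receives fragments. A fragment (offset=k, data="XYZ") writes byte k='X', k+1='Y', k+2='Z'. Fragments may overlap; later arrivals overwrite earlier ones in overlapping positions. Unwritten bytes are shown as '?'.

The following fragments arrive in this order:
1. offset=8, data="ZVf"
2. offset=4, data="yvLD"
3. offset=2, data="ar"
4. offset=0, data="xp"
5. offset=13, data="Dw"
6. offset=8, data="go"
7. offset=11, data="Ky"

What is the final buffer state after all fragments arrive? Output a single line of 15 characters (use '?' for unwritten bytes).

Fragment 1: offset=8 data="ZVf" -> buffer=????????ZVf????
Fragment 2: offset=4 data="yvLD" -> buffer=????yvLDZVf????
Fragment 3: offset=2 data="ar" -> buffer=??aryvLDZVf????
Fragment 4: offset=0 data="xp" -> buffer=xparyvLDZVf????
Fragment 5: offset=13 data="Dw" -> buffer=xparyvLDZVf??Dw
Fragment 6: offset=8 data="go" -> buffer=xparyvLDgof??Dw
Fragment 7: offset=11 data="Ky" -> buffer=xparyvLDgofKyDw

Answer: xparyvLDgofKyDw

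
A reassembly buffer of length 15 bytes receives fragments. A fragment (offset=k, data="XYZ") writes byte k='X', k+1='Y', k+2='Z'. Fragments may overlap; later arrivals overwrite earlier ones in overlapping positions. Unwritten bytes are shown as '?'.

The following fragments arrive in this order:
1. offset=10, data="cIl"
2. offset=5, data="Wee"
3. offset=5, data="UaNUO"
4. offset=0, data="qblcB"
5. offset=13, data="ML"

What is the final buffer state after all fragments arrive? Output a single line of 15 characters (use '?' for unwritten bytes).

Answer: qblcBUaNUOcIlML

Derivation:
Fragment 1: offset=10 data="cIl" -> buffer=??????????cIl??
Fragment 2: offset=5 data="Wee" -> buffer=?????Wee??cIl??
Fragment 3: offset=5 data="UaNUO" -> buffer=?????UaNUOcIl??
Fragment 4: offset=0 data="qblcB" -> buffer=qblcBUaNUOcIl??
Fragment 5: offset=13 data="ML" -> buffer=qblcBUaNUOcIlML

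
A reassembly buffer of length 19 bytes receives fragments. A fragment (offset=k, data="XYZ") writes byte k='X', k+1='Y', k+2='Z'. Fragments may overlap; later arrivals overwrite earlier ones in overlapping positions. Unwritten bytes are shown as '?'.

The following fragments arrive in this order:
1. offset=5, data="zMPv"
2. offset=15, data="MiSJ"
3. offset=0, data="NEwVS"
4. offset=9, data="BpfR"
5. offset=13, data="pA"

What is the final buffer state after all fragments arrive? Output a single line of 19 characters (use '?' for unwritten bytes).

Fragment 1: offset=5 data="zMPv" -> buffer=?????zMPv??????????
Fragment 2: offset=15 data="MiSJ" -> buffer=?????zMPv??????MiSJ
Fragment 3: offset=0 data="NEwVS" -> buffer=NEwVSzMPv??????MiSJ
Fragment 4: offset=9 data="BpfR" -> buffer=NEwVSzMPvBpfR??MiSJ
Fragment 5: offset=13 data="pA" -> buffer=NEwVSzMPvBpfRpAMiSJ

Answer: NEwVSzMPvBpfRpAMiSJ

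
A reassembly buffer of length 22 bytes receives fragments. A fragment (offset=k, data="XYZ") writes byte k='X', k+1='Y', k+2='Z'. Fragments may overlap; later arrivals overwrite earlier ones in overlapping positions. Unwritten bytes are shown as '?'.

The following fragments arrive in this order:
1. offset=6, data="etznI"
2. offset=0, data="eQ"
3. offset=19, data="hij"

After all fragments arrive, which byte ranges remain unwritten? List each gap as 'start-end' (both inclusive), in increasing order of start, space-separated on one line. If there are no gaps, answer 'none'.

Answer: 2-5 11-18

Derivation:
Fragment 1: offset=6 len=5
Fragment 2: offset=0 len=2
Fragment 3: offset=19 len=3
Gaps: 2-5 11-18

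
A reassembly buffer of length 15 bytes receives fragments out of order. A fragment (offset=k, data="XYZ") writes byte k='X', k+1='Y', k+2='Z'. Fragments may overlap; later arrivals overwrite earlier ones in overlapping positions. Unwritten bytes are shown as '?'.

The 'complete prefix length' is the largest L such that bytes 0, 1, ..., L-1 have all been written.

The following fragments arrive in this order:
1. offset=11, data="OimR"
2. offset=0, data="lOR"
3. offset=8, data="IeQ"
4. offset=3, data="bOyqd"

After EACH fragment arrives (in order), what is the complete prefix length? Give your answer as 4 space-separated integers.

Answer: 0 3 3 15

Derivation:
Fragment 1: offset=11 data="OimR" -> buffer=???????????OimR -> prefix_len=0
Fragment 2: offset=0 data="lOR" -> buffer=lOR????????OimR -> prefix_len=3
Fragment 3: offset=8 data="IeQ" -> buffer=lOR?????IeQOimR -> prefix_len=3
Fragment 4: offset=3 data="bOyqd" -> buffer=lORbOyqdIeQOimR -> prefix_len=15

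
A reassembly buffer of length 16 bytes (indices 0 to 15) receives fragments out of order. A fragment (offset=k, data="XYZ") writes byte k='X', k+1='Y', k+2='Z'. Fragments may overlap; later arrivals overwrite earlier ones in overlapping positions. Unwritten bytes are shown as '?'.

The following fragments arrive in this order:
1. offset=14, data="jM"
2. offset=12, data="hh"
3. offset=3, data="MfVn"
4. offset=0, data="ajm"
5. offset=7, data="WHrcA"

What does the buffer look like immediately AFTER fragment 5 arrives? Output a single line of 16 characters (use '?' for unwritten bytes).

Fragment 1: offset=14 data="jM" -> buffer=??????????????jM
Fragment 2: offset=12 data="hh" -> buffer=????????????hhjM
Fragment 3: offset=3 data="MfVn" -> buffer=???MfVn?????hhjM
Fragment 4: offset=0 data="ajm" -> buffer=ajmMfVn?????hhjM
Fragment 5: offset=7 data="WHrcA" -> buffer=ajmMfVnWHrcAhhjM

Answer: ajmMfVnWHrcAhhjM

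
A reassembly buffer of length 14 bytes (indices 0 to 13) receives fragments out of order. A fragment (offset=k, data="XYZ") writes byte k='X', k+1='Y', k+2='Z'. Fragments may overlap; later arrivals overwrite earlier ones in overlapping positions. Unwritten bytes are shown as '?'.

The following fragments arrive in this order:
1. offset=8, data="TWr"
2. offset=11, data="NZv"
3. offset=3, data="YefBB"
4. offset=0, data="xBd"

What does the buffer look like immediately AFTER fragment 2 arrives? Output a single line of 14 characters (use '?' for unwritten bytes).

Fragment 1: offset=8 data="TWr" -> buffer=????????TWr???
Fragment 2: offset=11 data="NZv" -> buffer=????????TWrNZv

Answer: ????????TWrNZv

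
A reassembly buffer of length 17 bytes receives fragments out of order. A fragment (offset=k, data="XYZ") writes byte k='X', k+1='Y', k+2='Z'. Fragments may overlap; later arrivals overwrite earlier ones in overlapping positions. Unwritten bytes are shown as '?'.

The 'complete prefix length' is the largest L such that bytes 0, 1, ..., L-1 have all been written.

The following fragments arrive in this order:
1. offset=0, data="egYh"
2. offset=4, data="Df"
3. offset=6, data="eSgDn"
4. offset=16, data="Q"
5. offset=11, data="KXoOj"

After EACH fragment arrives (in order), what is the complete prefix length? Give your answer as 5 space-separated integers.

Answer: 4 6 11 11 17

Derivation:
Fragment 1: offset=0 data="egYh" -> buffer=egYh????????????? -> prefix_len=4
Fragment 2: offset=4 data="Df" -> buffer=egYhDf??????????? -> prefix_len=6
Fragment 3: offset=6 data="eSgDn" -> buffer=egYhDfeSgDn?????? -> prefix_len=11
Fragment 4: offset=16 data="Q" -> buffer=egYhDfeSgDn?????Q -> prefix_len=11
Fragment 5: offset=11 data="KXoOj" -> buffer=egYhDfeSgDnKXoOjQ -> prefix_len=17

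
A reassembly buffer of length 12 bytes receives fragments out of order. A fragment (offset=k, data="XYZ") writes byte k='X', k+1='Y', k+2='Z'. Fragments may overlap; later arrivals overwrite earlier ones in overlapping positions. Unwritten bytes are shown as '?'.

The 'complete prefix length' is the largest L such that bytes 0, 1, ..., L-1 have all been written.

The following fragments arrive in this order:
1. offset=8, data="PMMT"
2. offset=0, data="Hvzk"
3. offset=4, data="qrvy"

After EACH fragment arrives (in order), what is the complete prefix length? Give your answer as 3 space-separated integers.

Fragment 1: offset=8 data="PMMT" -> buffer=????????PMMT -> prefix_len=0
Fragment 2: offset=0 data="Hvzk" -> buffer=Hvzk????PMMT -> prefix_len=4
Fragment 3: offset=4 data="qrvy" -> buffer=HvzkqrvyPMMT -> prefix_len=12

Answer: 0 4 12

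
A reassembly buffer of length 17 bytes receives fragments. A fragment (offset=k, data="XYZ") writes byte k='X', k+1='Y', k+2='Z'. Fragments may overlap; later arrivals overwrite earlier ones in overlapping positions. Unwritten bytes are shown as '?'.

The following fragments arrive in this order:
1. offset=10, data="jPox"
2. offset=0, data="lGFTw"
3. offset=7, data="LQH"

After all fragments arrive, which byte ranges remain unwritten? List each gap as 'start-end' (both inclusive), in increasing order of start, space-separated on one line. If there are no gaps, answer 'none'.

Fragment 1: offset=10 len=4
Fragment 2: offset=0 len=5
Fragment 3: offset=7 len=3
Gaps: 5-6 14-16

Answer: 5-6 14-16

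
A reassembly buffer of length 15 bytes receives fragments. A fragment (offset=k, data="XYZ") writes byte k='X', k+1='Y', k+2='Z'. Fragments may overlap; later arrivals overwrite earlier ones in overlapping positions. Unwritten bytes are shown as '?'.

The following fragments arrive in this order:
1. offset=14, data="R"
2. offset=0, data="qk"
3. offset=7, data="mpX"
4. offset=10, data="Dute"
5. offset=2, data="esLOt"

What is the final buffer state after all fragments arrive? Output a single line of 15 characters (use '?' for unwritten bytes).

Answer: qkesLOtmpXDuteR

Derivation:
Fragment 1: offset=14 data="R" -> buffer=??????????????R
Fragment 2: offset=0 data="qk" -> buffer=qk????????????R
Fragment 3: offset=7 data="mpX" -> buffer=qk?????mpX????R
Fragment 4: offset=10 data="Dute" -> buffer=qk?????mpXDuteR
Fragment 5: offset=2 data="esLOt" -> buffer=qkesLOtmpXDuteR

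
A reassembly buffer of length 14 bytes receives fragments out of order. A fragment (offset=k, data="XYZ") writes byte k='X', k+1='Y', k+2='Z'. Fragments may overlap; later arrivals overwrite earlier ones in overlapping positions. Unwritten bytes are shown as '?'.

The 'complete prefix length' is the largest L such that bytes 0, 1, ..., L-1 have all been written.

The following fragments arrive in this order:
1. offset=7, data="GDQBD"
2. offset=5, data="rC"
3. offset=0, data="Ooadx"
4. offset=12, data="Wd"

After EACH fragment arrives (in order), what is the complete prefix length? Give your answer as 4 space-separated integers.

Answer: 0 0 12 14

Derivation:
Fragment 1: offset=7 data="GDQBD" -> buffer=???????GDQBD?? -> prefix_len=0
Fragment 2: offset=5 data="rC" -> buffer=?????rCGDQBD?? -> prefix_len=0
Fragment 3: offset=0 data="Ooadx" -> buffer=OoadxrCGDQBD?? -> prefix_len=12
Fragment 4: offset=12 data="Wd" -> buffer=OoadxrCGDQBDWd -> prefix_len=14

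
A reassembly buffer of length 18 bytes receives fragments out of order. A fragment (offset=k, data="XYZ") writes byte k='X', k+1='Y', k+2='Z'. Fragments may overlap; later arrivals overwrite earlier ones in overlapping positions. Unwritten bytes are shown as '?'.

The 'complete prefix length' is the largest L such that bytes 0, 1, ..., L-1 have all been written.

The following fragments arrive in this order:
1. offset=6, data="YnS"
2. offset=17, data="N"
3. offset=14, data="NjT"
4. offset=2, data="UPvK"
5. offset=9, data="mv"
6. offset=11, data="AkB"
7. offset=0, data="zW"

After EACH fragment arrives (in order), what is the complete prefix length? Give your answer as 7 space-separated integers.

Fragment 1: offset=6 data="YnS" -> buffer=??????YnS????????? -> prefix_len=0
Fragment 2: offset=17 data="N" -> buffer=??????YnS????????N -> prefix_len=0
Fragment 3: offset=14 data="NjT" -> buffer=??????YnS?????NjTN -> prefix_len=0
Fragment 4: offset=2 data="UPvK" -> buffer=??UPvKYnS?????NjTN -> prefix_len=0
Fragment 5: offset=9 data="mv" -> buffer=??UPvKYnSmv???NjTN -> prefix_len=0
Fragment 6: offset=11 data="AkB" -> buffer=??UPvKYnSmvAkBNjTN -> prefix_len=0
Fragment 7: offset=0 data="zW" -> buffer=zWUPvKYnSmvAkBNjTN -> prefix_len=18

Answer: 0 0 0 0 0 0 18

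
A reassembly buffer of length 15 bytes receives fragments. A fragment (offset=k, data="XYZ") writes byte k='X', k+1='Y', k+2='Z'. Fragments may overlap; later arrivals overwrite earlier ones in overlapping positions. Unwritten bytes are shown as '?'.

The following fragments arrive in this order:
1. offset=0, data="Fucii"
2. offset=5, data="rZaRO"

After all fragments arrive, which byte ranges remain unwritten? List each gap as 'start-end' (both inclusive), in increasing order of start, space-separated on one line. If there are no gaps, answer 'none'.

Fragment 1: offset=0 len=5
Fragment 2: offset=5 len=5
Gaps: 10-14

Answer: 10-14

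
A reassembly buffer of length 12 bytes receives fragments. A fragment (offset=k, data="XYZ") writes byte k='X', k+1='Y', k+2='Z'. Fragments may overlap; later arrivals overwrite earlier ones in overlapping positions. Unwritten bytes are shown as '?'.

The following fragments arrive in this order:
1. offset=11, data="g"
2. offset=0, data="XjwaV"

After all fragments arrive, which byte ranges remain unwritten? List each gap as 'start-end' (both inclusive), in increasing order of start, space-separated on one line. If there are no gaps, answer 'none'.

Fragment 1: offset=11 len=1
Fragment 2: offset=0 len=5
Gaps: 5-10

Answer: 5-10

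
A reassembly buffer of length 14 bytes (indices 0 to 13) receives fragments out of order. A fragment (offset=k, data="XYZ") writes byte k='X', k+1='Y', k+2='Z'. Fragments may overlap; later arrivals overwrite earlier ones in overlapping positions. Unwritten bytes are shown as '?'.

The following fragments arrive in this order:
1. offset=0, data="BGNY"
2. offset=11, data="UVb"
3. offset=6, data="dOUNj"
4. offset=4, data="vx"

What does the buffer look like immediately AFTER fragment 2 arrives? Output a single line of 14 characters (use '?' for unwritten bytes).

Fragment 1: offset=0 data="BGNY" -> buffer=BGNY??????????
Fragment 2: offset=11 data="UVb" -> buffer=BGNY???????UVb

Answer: BGNY???????UVb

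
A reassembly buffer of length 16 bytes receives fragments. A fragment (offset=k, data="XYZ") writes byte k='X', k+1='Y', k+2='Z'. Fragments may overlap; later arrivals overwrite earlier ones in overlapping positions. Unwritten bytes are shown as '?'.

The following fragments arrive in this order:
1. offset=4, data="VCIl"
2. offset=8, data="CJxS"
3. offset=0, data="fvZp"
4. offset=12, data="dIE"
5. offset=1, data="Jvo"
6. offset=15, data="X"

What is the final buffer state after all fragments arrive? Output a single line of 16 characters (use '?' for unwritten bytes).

Fragment 1: offset=4 data="VCIl" -> buffer=????VCIl????????
Fragment 2: offset=8 data="CJxS" -> buffer=????VCIlCJxS????
Fragment 3: offset=0 data="fvZp" -> buffer=fvZpVCIlCJxS????
Fragment 4: offset=12 data="dIE" -> buffer=fvZpVCIlCJxSdIE?
Fragment 5: offset=1 data="Jvo" -> buffer=fJvoVCIlCJxSdIE?
Fragment 6: offset=15 data="X" -> buffer=fJvoVCIlCJxSdIEX

Answer: fJvoVCIlCJxSdIEX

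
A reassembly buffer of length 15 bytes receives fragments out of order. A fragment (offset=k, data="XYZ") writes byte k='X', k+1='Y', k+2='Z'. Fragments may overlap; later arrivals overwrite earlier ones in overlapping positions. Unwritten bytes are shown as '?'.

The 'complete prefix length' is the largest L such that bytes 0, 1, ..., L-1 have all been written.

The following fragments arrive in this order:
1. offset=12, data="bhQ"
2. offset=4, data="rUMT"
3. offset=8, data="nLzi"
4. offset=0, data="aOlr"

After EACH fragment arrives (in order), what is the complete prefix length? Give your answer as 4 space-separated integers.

Fragment 1: offset=12 data="bhQ" -> buffer=????????????bhQ -> prefix_len=0
Fragment 2: offset=4 data="rUMT" -> buffer=????rUMT????bhQ -> prefix_len=0
Fragment 3: offset=8 data="nLzi" -> buffer=????rUMTnLzibhQ -> prefix_len=0
Fragment 4: offset=0 data="aOlr" -> buffer=aOlrrUMTnLzibhQ -> prefix_len=15

Answer: 0 0 0 15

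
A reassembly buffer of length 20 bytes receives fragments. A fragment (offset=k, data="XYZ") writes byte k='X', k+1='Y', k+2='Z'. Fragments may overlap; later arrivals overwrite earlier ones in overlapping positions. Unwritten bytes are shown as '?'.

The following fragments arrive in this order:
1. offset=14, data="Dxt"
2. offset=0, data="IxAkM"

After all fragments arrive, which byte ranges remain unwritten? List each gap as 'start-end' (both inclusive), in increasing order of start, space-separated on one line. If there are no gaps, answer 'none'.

Answer: 5-13 17-19

Derivation:
Fragment 1: offset=14 len=3
Fragment 2: offset=0 len=5
Gaps: 5-13 17-19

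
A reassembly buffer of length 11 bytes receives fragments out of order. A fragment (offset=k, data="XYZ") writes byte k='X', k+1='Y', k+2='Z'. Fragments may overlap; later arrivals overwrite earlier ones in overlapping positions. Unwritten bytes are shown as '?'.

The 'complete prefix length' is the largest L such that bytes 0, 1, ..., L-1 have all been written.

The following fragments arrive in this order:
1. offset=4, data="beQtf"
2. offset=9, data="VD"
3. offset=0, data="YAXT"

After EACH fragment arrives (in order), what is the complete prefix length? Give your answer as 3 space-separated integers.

Answer: 0 0 11

Derivation:
Fragment 1: offset=4 data="beQtf" -> buffer=????beQtf?? -> prefix_len=0
Fragment 2: offset=9 data="VD" -> buffer=????beQtfVD -> prefix_len=0
Fragment 3: offset=0 data="YAXT" -> buffer=YAXTbeQtfVD -> prefix_len=11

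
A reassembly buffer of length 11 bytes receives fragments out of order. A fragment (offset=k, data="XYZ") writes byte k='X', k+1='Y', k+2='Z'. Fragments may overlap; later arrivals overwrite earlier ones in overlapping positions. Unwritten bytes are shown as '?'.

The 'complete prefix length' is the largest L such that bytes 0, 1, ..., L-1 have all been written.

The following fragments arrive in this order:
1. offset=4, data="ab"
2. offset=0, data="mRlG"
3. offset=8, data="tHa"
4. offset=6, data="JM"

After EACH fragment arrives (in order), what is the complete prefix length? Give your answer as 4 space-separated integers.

Fragment 1: offset=4 data="ab" -> buffer=????ab????? -> prefix_len=0
Fragment 2: offset=0 data="mRlG" -> buffer=mRlGab????? -> prefix_len=6
Fragment 3: offset=8 data="tHa" -> buffer=mRlGab??tHa -> prefix_len=6
Fragment 4: offset=6 data="JM" -> buffer=mRlGabJMtHa -> prefix_len=11

Answer: 0 6 6 11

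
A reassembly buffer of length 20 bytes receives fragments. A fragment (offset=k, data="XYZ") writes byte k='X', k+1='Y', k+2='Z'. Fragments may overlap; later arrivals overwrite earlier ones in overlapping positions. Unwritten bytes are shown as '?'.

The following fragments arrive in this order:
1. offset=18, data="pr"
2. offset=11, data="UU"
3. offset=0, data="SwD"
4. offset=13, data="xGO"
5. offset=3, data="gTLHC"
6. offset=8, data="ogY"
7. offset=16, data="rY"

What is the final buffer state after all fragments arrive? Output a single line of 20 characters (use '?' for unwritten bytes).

Fragment 1: offset=18 data="pr" -> buffer=??????????????????pr
Fragment 2: offset=11 data="UU" -> buffer=???????????UU?????pr
Fragment 3: offset=0 data="SwD" -> buffer=SwD????????UU?????pr
Fragment 4: offset=13 data="xGO" -> buffer=SwD????????UUxGO??pr
Fragment 5: offset=3 data="gTLHC" -> buffer=SwDgTLHC???UUxGO??pr
Fragment 6: offset=8 data="ogY" -> buffer=SwDgTLHCogYUUxGO??pr
Fragment 7: offset=16 data="rY" -> buffer=SwDgTLHCogYUUxGOrYpr

Answer: SwDgTLHCogYUUxGOrYpr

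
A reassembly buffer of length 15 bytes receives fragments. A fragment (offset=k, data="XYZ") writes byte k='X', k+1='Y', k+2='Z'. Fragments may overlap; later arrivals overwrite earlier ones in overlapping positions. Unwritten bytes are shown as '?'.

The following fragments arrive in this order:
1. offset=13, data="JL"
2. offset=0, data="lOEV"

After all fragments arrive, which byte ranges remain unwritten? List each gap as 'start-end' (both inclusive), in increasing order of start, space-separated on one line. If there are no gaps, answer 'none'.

Fragment 1: offset=13 len=2
Fragment 2: offset=0 len=4
Gaps: 4-12

Answer: 4-12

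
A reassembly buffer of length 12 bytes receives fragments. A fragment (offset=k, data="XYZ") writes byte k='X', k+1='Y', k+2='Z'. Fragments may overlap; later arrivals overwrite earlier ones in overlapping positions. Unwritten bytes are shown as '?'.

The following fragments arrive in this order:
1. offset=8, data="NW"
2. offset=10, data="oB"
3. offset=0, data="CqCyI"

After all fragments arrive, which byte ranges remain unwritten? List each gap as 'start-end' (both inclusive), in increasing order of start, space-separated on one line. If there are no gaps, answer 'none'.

Fragment 1: offset=8 len=2
Fragment 2: offset=10 len=2
Fragment 3: offset=0 len=5
Gaps: 5-7

Answer: 5-7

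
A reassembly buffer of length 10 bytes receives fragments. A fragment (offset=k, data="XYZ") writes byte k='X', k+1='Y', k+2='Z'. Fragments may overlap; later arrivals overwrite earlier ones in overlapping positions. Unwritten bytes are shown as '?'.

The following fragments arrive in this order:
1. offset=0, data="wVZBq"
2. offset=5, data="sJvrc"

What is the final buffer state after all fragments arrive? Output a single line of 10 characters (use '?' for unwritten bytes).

Fragment 1: offset=0 data="wVZBq" -> buffer=wVZBq?????
Fragment 2: offset=5 data="sJvrc" -> buffer=wVZBqsJvrc

Answer: wVZBqsJvrc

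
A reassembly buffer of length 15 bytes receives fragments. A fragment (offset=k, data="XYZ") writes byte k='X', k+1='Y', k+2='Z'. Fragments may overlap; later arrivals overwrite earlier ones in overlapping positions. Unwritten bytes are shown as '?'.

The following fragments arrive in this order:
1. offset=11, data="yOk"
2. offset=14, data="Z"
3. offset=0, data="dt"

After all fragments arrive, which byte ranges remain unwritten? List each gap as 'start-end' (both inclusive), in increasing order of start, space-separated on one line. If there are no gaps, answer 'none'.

Fragment 1: offset=11 len=3
Fragment 2: offset=14 len=1
Fragment 3: offset=0 len=2
Gaps: 2-10

Answer: 2-10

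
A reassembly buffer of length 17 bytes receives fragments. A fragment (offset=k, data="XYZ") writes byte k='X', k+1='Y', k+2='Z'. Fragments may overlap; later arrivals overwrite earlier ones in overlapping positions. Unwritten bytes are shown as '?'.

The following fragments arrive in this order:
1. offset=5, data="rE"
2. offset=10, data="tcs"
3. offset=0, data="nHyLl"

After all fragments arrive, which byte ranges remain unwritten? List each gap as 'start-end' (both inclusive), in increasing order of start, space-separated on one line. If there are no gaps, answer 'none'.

Answer: 7-9 13-16

Derivation:
Fragment 1: offset=5 len=2
Fragment 2: offset=10 len=3
Fragment 3: offset=0 len=5
Gaps: 7-9 13-16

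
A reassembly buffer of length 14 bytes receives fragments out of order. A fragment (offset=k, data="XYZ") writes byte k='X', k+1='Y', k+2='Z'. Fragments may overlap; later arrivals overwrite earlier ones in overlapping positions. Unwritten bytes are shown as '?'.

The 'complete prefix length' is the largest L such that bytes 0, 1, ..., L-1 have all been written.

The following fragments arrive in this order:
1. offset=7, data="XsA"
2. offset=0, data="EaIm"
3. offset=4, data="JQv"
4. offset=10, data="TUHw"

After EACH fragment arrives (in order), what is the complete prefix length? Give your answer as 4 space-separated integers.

Fragment 1: offset=7 data="XsA" -> buffer=???????XsA???? -> prefix_len=0
Fragment 2: offset=0 data="EaIm" -> buffer=EaIm???XsA???? -> prefix_len=4
Fragment 3: offset=4 data="JQv" -> buffer=EaImJQvXsA???? -> prefix_len=10
Fragment 4: offset=10 data="TUHw" -> buffer=EaImJQvXsATUHw -> prefix_len=14

Answer: 0 4 10 14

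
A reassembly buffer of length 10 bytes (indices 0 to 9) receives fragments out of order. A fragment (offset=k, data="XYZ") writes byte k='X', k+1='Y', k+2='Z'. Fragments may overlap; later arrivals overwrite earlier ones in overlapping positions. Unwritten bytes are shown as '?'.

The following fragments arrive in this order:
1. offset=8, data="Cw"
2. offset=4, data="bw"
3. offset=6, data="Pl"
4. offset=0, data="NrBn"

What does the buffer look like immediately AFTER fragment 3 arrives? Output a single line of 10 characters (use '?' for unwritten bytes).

Fragment 1: offset=8 data="Cw" -> buffer=????????Cw
Fragment 2: offset=4 data="bw" -> buffer=????bw??Cw
Fragment 3: offset=6 data="Pl" -> buffer=????bwPlCw

Answer: ????bwPlCw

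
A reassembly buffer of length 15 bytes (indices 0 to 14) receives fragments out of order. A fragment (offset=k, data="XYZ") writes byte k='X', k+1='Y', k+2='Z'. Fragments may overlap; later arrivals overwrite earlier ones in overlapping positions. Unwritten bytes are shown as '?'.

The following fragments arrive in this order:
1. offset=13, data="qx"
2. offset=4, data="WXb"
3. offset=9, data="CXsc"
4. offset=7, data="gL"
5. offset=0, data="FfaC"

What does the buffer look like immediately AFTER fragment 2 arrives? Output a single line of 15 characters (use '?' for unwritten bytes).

Fragment 1: offset=13 data="qx" -> buffer=?????????????qx
Fragment 2: offset=4 data="WXb" -> buffer=????WXb??????qx

Answer: ????WXb??????qx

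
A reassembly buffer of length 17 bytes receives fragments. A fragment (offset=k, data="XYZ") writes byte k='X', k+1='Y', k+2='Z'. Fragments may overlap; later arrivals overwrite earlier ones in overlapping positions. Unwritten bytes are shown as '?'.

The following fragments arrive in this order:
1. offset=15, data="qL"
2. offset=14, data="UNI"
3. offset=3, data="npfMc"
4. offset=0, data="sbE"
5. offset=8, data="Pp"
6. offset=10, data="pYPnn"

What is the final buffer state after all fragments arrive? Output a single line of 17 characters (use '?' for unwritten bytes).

Fragment 1: offset=15 data="qL" -> buffer=???????????????qL
Fragment 2: offset=14 data="UNI" -> buffer=??????????????UNI
Fragment 3: offset=3 data="npfMc" -> buffer=???npfMc??????UNI
Fragment 4: offset=0 data="sbE" -> buffer=sbEnpfMc??????UNI
Fragment 5: offset=8 data="Pp" -> buffer=sbEnpfMcPp????UNI
Fragment 6: offset=10 data="pYPnn" -> buffer=sbEnpfMcPppYPnnNI

Answer: sbEnpfMcPppYPnnNI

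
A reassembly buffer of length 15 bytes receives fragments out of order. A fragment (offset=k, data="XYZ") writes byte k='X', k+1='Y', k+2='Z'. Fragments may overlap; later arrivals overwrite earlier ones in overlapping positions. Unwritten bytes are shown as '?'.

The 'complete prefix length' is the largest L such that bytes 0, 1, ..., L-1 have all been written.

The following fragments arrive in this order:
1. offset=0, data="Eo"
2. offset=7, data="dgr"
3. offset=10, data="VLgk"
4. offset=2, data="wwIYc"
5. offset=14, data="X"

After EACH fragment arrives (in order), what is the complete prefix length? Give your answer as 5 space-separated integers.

Fragment 1: offset=0 data="Eo" -> buffer=Eo????????????? -> prefix_len=2
Fragment 2: offset=7 data="dgr" -> buffer=Eo?????dgr????? -> prefix_len=2
Fragment 3: offset=10 data="VLgk" -> buffer=Eo?????dgrVLgk? -> prefix_len=2
Fragment 4: offset=2 data="wwIYc" -> buffer=EowwIYcdgrVLgk? -> prefix_len=14
Fragment 5: offset=14 data="X" -> buffer=EowwIYcdgrVLgkX -> prefix_len=15

Answer: 2 2 2 14 15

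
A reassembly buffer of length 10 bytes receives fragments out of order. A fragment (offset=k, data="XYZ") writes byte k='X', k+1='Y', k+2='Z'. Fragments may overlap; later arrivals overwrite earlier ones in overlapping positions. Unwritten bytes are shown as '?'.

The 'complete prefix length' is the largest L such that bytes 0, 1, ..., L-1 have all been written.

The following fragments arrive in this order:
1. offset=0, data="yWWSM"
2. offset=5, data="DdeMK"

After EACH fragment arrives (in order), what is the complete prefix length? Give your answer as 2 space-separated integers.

Answer: 5 10

Derivation:
Fragment 1: offset=0 data="yWWSM" -> buffer=yWWSM????? -> prefix_len=5
Fragment 2: offset=5 data="DdeMK" -> buffer=yWWSMDdeMK -> prefix_len=10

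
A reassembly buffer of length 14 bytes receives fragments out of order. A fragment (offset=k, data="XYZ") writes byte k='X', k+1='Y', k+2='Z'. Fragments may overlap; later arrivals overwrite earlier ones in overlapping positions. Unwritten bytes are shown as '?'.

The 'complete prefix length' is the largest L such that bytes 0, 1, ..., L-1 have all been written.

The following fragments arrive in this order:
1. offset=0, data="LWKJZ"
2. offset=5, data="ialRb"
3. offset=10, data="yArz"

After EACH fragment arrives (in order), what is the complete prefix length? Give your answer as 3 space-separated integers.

Fragment 1: offset=0 data="LWKJZ" -> buffer=LWKJZ????????? -> prefix_len=5
Fragment 2: offset=5 data="ialRb" -> buffer=LWKJZialRb???? -> prefix_len=10
Fragment 3: offset=10 data="yArz" -> buffer=LWKJZialRbyArz -> prefix_len=14

Answer: 5 10 14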